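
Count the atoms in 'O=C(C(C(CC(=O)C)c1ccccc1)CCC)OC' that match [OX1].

The query [OX1] means: aliphatic oxygen with one total connection — typically a carbonyl =O or an oxide.
Check the 19 heavy atoms by environment: 8× C (X4) → no; 2× C (X3) → no; 2× O (X1) → match; 1× O (X2) → no; 6× c (aromatic, X3) → no.
That gives 2 matching atoms.

2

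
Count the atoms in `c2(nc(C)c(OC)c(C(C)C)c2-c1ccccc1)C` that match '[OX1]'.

0

The query [OX1] means: aliphatic oxygen with one total connection — typically a carbonyl =O or an oxide.
Check the 19 heavy atoms by environment: 1× n (aromatic, X2) → no; 11× c (aromatic, X3) → no; 6× C (X4) → no; 1× O (X2) → no.
No environment satisfies the query, so 0 matching atoms.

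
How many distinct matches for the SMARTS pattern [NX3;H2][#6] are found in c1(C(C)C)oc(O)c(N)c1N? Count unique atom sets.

2

[NX3;H2][#6] is the SMARTS for a primary amine: a trivalent nitrogen with two H attached to carbon.
The molecule carries 2 separate instances of a primary amino group (-NH2) meeting every constraint; each maps to a distinct set of atoms, giving 2 matches.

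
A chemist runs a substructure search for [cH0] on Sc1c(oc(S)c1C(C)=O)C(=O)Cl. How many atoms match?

4

The query [cH0] means: aromatic carbon with no attached hydrogen (substituted or ring-fusion).
Check the 13 heavy atoms by environment: 1× o (aromatic, H0) → no; 4× c (aromatic, H0) → match; 2× S (H1) → no; 2× C (H0) → no; 2× O (H0) → no; 1× C (H3) → no; 1× Cl (H0) → no.
That gives 4 matching atoms.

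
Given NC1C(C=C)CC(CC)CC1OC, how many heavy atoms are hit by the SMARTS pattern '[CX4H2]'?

Check the 13 heavy atoms by environment: 3× C (H2, X4) → match; 4× C (H1, X4) → no; 1× O (H0, X2) → no; 2× C (H3, X4) → no; 1× C (H1, X3) → no; 1× C (H2, X3) → no; 1× N (H2, X3) → no.
That gives 3 matching atoms.

3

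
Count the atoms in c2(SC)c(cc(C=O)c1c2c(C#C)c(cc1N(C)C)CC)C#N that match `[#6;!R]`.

9

The query [#6;!R] means: carbon not in any ring.
Check the 23 heavy atoms by environment: 10× c (aromatic, in 6-ring) → no; 9× C (acyclic) → match; 2× N (acyclic) → no; 1× S (acyclic) → no; 1× O (acyclic) → no.
That gives 9 matching atoms.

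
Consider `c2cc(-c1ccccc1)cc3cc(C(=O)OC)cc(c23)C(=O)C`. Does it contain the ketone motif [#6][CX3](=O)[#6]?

Yes

The pattern [#6][CX3](=O)[#6] describes a carbonyl carbon (no H) flanked by two carbons — a ketone.
The molecule carries an acetyl/ketone group (-C(=O)CH3), whose atoms satisfy every constraint of the query, so the pattern matches.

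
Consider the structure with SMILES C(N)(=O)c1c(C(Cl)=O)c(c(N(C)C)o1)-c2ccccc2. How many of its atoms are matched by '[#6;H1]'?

Check the 20 heavy atoms by environment: 1× o (aromatic, H0) → no; 5× c (aromatic, H0) → no; 1× N (H0) → no; 2× C (H3) → no; 2× C (H0) → no; 2× O (H0) → no; 1× Cl (H0) → no; 1× N (H2) → no; 5× c (aromatic, H1) → match.
That gives 5 matching atoms.

5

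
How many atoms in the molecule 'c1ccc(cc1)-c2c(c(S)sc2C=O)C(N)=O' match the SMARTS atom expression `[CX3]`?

The query [CX3] means: C with X3: aliphatic carbon with exactly 3 total connections.
Check the 17 heavy atoms by environment: 1× s (aromatic, X2) → no; 10× c (aromatic, X3) → no; 2× C (X3) → match; 2× O (X1) → no; 1× N (X3) → no; 1× S (X2) → no.
That gives 2 matching atoms.

2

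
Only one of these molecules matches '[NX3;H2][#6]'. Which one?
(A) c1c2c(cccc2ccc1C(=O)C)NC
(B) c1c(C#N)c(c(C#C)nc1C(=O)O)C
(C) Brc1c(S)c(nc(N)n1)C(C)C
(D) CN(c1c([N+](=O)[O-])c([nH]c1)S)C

[NX3;H2][#6] describes a trivalent nitrogen with two H attached to carbon (a primary amine).
(A) has an N-methylamino group (-NHCH3) but the nitrogen bears two carbons and only one H (H1), not H2.
(B) has a nitrile (-C#N) but the nitrogen is NX1 (triple-bonded), not NX3 with two H.
(C) contains a primary amino group (-NH2), which satisfies every atom and bond constraint.
(D) has a nitro group (-[N+](=O)[O-]) but the nitrogen is [N+] with no H, not NX3H2.
So the answer is (C).

C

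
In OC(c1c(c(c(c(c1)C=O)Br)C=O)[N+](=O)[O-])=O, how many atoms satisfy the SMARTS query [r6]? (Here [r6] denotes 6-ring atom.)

6

The query [r6] means: r6 matches atoms in a six-membered ring.
Check the 17 heavy atoms by environment: 6× c (aromatic, in 6-ring) → match; 3× C (acyclic) → no; 5× O (acyclic) → no; 1× Br (acyclic) → no; 1× N (charge +1, acyclic) → no; 1× O (charge -1, acyclic) → no.
That gives 6 matching atoms.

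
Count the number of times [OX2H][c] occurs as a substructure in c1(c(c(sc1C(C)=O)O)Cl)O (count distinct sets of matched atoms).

[OX2H][c] is the SMARTS for a phenol: a hydroxyl oxygen attached to an aromatic carbon.
The molecule carries 2 separate instances of a hydroxyl group (-OH) meeting every constraint; each maps to a distinct set of atoms, giving 2 matches.

2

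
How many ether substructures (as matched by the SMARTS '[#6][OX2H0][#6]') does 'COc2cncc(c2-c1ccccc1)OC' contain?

2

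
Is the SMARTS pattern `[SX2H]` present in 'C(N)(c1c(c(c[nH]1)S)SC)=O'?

Yes

The pattern [SX2H] describes an aliphatic sulfur with two connections, one being H — a thiol.
The molecule carries a thiol (-SH), whose atoms satisfy every constraint of the query, so the pattern matches.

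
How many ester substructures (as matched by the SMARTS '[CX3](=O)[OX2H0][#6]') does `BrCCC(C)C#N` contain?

[CX3](=O)[OX2H0][#6] is the SMARTS for an ester: a carbonyl carbon bonded to an oxygen that is itself bonded to carbon (no H on that O).
No fragment in the molecule satisfies every constraint, giving 0 matches.

0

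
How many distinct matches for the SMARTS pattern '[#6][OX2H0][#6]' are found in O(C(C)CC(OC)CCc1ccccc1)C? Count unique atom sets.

[#6][OX2H0][#6] is the SMARTS for an ether: an aliphatic oxygen bridging two carbons with no H on the oxygen.
The molecule carries 2 separate instances of a methoxy ether (-OCH3) meeting every constraint; each maps to a distinct set of atoms, giving 2 matches.

2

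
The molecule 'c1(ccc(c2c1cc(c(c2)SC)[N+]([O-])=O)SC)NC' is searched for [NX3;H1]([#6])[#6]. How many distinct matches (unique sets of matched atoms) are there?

[NX3;H1]([#6])[#6] is the SMARTS for a secondary amine: a trivalent nitrogen with one H, bonded to two carbons.
Exactly one fragment in the molecule meets all constraints, giving 1 match.

1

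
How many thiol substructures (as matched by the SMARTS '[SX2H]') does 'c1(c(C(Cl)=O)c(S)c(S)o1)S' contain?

[SX2H] is the SMARTS for a thiol: an aliphatic sulfur with two connections, one being H.
The molecule carries 3 separate instances of a thiol (-SH) meeting every constraint; each maps to a distinct set of atoms, giving 3 matches.

3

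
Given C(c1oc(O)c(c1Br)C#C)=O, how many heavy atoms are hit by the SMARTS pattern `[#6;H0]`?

The query [#6;H0] means: any carbon with no attached hydrogen.
Check the 11 heavy atoms by environment: 1× o (aromatic, H0) → no; 4× c (aromatic, H0) → match; 1× Br (H0) → no; 1× O (H1) → no; 2× C (H1) → no; 1× O (H0) → no; 1× C (H0) → match.
Summing the matching environments: 4 + 1 = 5 matching atoms.

5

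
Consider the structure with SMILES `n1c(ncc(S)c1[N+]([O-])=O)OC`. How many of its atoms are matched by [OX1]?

Check the 12 heavy atoms by environment: 2× n (aromatic, X2) → no; 4× c (aromatic, X3) → no; 1× N (charge +1, X3) → no; 1× O (charge -1, X1) → match; 1× O (X1) → match; 1× O (X2) → no; 1× C (X4) → no; 1× S (X2) → no.
Summing the matching environments: 1 + 1 = 2 matching atoms.

2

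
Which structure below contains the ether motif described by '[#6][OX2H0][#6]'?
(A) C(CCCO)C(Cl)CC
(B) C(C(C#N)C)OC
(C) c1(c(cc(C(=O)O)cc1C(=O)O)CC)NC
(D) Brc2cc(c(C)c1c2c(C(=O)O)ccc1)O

[#6][OX2H0][#6] describes an aliphatic oxygen bridging two carbons with no H on the oxygen (an ether).
(A) has a hydroxyl group (-OH) but the oxygen has H1, not H0 bridging two carbons.
(B) contains a methoxy ether (-OCH3), which satisfies every atom and bond constraint.
(C) has a carboxylic acid group (-C(=O)OH) but the -OH oxygen has H1; the =O is OX1, not OX2.
(D) has a carboxylic acid group (-C(=O)OH) but the -OH oxygen has H1; the =O is OX1, not OX2.
So the answer is (B).

B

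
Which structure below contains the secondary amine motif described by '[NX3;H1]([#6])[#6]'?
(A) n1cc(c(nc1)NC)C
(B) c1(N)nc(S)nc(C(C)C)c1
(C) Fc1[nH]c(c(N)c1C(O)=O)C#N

A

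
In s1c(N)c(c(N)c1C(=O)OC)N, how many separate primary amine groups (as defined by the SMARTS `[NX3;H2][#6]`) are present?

[NX3;H2][#6] is the SMARTS for a primary amine: a trivalent nitrogen with two H attached to carbon.
The molecule carries 3 separate instances of a primary amino group (-NH2) meeting every constraint; each maps to a distinct set of atoms, giving 3 matches.

3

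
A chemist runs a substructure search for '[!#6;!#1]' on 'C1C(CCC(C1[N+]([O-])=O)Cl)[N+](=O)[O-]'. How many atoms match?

7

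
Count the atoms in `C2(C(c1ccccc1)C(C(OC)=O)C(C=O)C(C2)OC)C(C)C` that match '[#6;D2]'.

The query [#6;D2] means: any carbon bonded to exactly two heavy atoms.
Check the 23 heavy atoms by environment: 7× C (D3) → no; 2× C (D2) → match; 2× O (D1) → no; 2× O (D2) → no; 4× C (D1) → no; 1× c (aromatic, D3) → no; 5× c (aromatic, D2) → match.
Summing the matching environments: 2 + 5 = 7 matching atoms.

7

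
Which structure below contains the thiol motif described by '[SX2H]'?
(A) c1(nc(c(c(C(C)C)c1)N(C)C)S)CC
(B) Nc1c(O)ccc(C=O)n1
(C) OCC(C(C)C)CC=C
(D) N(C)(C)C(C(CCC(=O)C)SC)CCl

A

[SX2H] describes an aliphatic sulfur with two connections, one being H (a thiol).
(A) contains a thiol (-SH), which satisfies every atom and bond constraint.
(B) has a hydroxyl group (-OH) but it is an -OH, not an -SH.
(C) has a hydroxyl group (-OH) but it is an -OH, not an -SH.
(D) has a methylthio ether (-SCH3) but the sulfur has H0 (bonded to two carbons), not H1.
So the answer is (A).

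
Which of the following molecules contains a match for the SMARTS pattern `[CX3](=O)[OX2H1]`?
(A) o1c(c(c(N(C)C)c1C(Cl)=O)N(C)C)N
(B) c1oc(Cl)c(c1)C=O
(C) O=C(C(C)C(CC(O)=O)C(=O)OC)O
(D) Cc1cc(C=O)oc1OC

[CX3](=O)[OX2H1] describes an sp2 carbon double-bonded to O and single-bonded to an -OH oxygen (a carboxylic acid).
(A) has an acyl chloride (-C(=O)Cl) but the carbonyl is bonded to Cl, not to an -OH oxygen.
(B) has an aldehyde (-CHO) but there is no singly-bonded oxygen on the carbonyl carbon.
(C) contains a carboxylic acid group (-C(=O)OH), which satisfies every atom and bond constraint.
(D) has an aldehyde (-CHO) but there is no singly-bonded oxygen on the carbonyl carbon.
So the answer is (C).

C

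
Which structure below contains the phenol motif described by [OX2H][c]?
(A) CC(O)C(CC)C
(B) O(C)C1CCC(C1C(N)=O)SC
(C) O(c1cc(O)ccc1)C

C

[OX2H][c] describes a hydroxyl oxygen attached to an aromatic carbon (a phenol).
(A) has a hydroxyl group (-OH) but the -OH is on an aliphatic carbon, not an aromatic c.
(B) has a methoxy ether (-OCH3) but the oxygen has H0, not H1.
(C) contains a hydroxyl group (-OH), which satisfies every atom and bond constraint.
So the answer is (C).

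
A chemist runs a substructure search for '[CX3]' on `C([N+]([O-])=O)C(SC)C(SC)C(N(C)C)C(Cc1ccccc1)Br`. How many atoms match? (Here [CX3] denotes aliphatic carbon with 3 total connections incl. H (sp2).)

0

The query [CX3] means: C with X3: aliphatic carbon with exactly 3 total connections.
Check the 23 heavy atoms by environment: 10× C (X4) → no; 1× N (X3) → no; 6× c (aromatic, X3) → no; 1× N (charge +1, X3) → no; 1× O (charge -1, X1) → no; 1× O (X1) → no; 1× Br (X1) → no; 2× S (X2) → no.
No environment satisfies the query, so 0 matching atoms.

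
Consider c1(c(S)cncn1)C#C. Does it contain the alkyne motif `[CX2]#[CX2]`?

Yes

The pattern [CX2]#[CX2] describes a carbon-carbon triple bond — an alkyne.
The molecule carries an ethynyl group (-C#CH), whose atoms satisfy every constraint of the query, so the pattern matches.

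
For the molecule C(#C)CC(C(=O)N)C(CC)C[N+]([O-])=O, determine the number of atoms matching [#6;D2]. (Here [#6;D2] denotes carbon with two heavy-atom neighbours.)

4

Check the 14 heavy atoms by environment: 4× C (D2) → match; 3× C (D3) → no; 2× C (D1) → no; 1× N (charge +1, D3) → no; 1× O (charge -1, D1) → no; 2× O (D1) → no; 1× N (D1) → no.
That gives 4 matching atoms.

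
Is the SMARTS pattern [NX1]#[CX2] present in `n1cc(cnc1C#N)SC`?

The pattern [NX1]#[CX2] describes a nitrogen triple-bonded to a two-connected carbon — a nitrile.
The molecule carries a nitrile (-C#N), whose atoms satisfy every constraint of the query, so the pattern matches.

Yes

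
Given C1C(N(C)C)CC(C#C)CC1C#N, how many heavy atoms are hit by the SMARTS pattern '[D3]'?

Check the 13 heavy atoms by environment: 5× C (D2) → no; 3× C (D3) → match; 3× C (D1) → no; 1× N (D1) → no; 1× N (D3) → match.
Summing the matching environments: 3 + 1 = 4 matching atoms.

4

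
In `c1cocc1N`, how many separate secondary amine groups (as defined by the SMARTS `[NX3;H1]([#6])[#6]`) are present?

0

[NX3;H1]([#6])[#6] is the SMARTS for a secondary amine: a trivalent nitrogen with one H, bonded to two carbons.
The molecule has a primary amino group (-NH2), but the nitrogen has H2 and only one carbon neighbour; nothing else fits, so there are 0 matches.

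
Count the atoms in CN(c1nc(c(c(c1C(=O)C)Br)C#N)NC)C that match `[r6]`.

6

Check the 17 heavy atoms by environment: 1× n (aromatic, in 6-ring) → match; 5× c (aromatic, in 6-ring) → match; 3× N (acyclic) → no; 6× C (acyclic) → no; 1× O (acyclic) → no; 1× Br (acyclic) → no.
Summing the matching environments: 1 + 5 = 6 matching atoms.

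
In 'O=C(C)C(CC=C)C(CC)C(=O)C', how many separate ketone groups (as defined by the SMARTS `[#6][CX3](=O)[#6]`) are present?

2

[#6][CX3](=O)[#6] is the SMARTS for a ketone: a carbonyl carbon (no H) flanked by two carbons.
The molecule carries 2 separate instances of an acetyl/ketone group (-C(=O)CH3) meeting every constraint; each maps to a distinct set of atoms, giving 2 matches.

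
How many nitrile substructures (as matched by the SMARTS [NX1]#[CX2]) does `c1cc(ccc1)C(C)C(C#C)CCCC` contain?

0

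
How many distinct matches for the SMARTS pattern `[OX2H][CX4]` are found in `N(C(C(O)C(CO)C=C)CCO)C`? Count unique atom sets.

3

[OX2H][CX4] is the SMARTS for an aliphatic alcohol: a hydroxyl oxygen bound to an sp3 (X4) carbon.
The molecule carries 3 separate instances of a hydroxyl group (-OH) meeting every constraint; each maps to a distinct set of atoms, giving 3 matches.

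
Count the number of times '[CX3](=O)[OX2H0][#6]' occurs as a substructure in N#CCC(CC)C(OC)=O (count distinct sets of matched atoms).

[CX3](=O)[OX2H0][#6] is the SMARTS for an ester: a carbonyl carbon bonded to an oxygen that is itself bonded to carbon (no H on that O).
Exactly one fragment in the molecule meets all constraints, giving 1 match.

1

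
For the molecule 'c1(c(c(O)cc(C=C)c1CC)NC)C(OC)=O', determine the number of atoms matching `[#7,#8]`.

4

The query [#7,#8] means: nitrogen or oxygen (comma = OR).
Check the 17 heavy atoms by environment: 6× c (aromatic) → no; 1× N → match; 7× C → no; 3× O → match.
Summing the matching environments: 1 + 3 = 4 matching atoms.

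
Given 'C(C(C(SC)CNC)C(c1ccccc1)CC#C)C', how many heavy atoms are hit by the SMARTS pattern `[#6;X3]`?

6

Check the 19 heavy atoms by environment: 9× C (X4) → no; 1× N (X3) → no; 2× C (X2) → no; 6× c (aromatic, X3) → match; 1× S (X2) → no.
That gives 6 matching atoms.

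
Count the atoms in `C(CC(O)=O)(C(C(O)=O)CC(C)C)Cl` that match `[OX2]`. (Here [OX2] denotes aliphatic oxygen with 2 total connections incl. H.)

2

Check the 14 heavy atoms by environment: 7× C (X4) → no; 1× Cl (X1) → no; 2× C (X3) → no; 2× O (X1) → no; 2× O (X2) → match.
That gives 2 matching atoms.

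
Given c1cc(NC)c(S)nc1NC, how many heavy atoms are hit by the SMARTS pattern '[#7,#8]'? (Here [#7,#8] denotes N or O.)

The query [#7,#8] means: nitrogen or oxygen (comma = OR).
Check the 11 heavy atoms by environment: 1× n (aromatic) → match; 5× c (aromatic) → no; 2× N → match; 2× C → no; 1× S → no.
Summing the matching environments: 1 + 2 = 3 matching atoms.

3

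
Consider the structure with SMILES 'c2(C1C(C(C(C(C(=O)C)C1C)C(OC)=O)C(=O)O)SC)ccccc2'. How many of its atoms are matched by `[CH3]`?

4

The query [CH3] means: aliphatic carbon with exactly three hydrogens.
Check the 25 heavy atoms by environment: 6× C (H1) → no; 3× C (H0) → no; 4× O (H0) → no; 1× O (H1) → no; 1× c (aromatic, H0) → no; 5× c (aromatic, H1) → no; 4× C (H3) → match; 1× S (H0) → no.
That gives 4 matching atoms.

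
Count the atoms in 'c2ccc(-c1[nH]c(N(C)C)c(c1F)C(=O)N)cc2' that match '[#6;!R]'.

3

The query [#6;!R] means: carbon not in any ring.
Check the 18 heavy atoms by environment: 1× n (aromatic, in 5-ring) → no; 4× c (aromatic, in 5-ring) → no; 3× C (acyclic) → match; 1× O (acyclic) → no; 2× N (acyclic) → no; 6× c (aromatic, in 6-ring) → no; 1× F (acyclic) → no.
That gives 3 matching atoms.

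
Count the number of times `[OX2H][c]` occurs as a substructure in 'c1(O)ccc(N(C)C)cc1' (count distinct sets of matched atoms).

1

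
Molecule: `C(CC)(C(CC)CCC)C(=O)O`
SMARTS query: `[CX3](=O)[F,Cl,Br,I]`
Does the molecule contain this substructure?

No

The pattern [CX3](=O)[F,Cl,Br,I] describes a carbonyl carbon bonded to a halogen — an acyl halide.
The closest candidate here is a carboxylic acid group (-C(=O)OH), but the carbonyl is bonded to -OH, not to a halogen. No other fragment satisfies the full query, so there is no match.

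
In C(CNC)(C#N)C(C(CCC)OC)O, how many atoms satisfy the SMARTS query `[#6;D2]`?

4

The query [#6;D2] means: any carbon bonded to exactly two heavy atoms.
Check the 14 heavy atoms by environment: 4× C (D2) → match; 3× C (D3) → no; 1× O (D1) → no; 3× C (D1) → no; 1× O (D2) → no; 1× N (D2) → no; 1× N (D1) → no.
That gives 4 matching atoms.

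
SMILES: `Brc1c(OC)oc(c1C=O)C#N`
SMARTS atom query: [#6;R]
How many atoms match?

4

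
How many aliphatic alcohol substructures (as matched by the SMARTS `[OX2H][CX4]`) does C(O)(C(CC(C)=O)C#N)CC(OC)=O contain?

[OX2H][CX4] is the SMARTS for an aliphatic alcohol: a hydroxyl oxygen bound to an sp3 (X4) carbon.
Exactly one fragment in the molecule meets all constraints, giving 1 match.

1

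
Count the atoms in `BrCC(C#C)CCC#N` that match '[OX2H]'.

0

Check the 9 heavy atoms by environment: 3× C (H2, X4) → no; 1× C (H1, X4) → no; 2× C (H0, X2) → no; 1× N (H0, X1) → no; 1× C (H1, X2) → no; 1× Br (H0, X1) → no.
No environment satisfies the query, so 0 matching atoms.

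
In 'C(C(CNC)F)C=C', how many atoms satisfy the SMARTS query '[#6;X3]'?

2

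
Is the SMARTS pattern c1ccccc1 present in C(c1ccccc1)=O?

Yes

The pattern c1ccccc1 describes six aromatic carbons in a ring — a benzene ring.
The required atom environment is present in the molecule, so the pattern matches.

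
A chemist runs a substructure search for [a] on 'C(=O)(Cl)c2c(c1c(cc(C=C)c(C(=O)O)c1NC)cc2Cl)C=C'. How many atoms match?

The query [a] means: a matches any aromatic atom.
Check the 23 heavy atoms by environment: 10× c (aromatic) → match; 1× N → no; 7× C → no; 3× O → no; 2× Cl → no.
That gives 10 matching atoms.

10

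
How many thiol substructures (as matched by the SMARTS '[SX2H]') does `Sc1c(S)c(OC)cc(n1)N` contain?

2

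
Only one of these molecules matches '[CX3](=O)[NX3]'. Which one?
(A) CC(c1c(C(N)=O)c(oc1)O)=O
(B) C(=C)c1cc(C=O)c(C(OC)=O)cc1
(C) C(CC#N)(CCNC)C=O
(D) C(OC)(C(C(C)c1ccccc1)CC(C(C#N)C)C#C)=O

A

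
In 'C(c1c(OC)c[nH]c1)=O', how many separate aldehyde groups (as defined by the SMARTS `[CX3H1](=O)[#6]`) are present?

[CX3H1](=O)[#6] is the SMARTS for an aldehyde: an sp2 carbon with one H, double-bonded to O and single-bonded to carbon.
Exactly one fragment in the molecule meets all constraints, giving 1 match.

1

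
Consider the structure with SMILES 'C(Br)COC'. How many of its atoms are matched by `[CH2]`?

The query [CH2] means: aliphatic carbon with exactly two hydrogens.
Check the 5 heavy atoms by environment: 2× C (H2) → match; 1× Br (H0) → no; 1× O (H0) → no; 1× C (H3) → no.
That gives 2 matching atoms.

2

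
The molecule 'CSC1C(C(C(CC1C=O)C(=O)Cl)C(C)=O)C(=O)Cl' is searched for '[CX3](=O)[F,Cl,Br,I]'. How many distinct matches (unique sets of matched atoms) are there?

2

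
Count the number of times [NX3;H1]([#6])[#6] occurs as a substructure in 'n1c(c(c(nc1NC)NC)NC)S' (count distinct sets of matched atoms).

3

[NX3;H1]([#6])[#6] is the SMARTS for a secondary amine: a trivalent nitrogen with one H, bonded to two carbons.
The molecule carries 3 separate instances of an N-methylamino group (-NHCH3) meeting every constraint; each maps to a distinct set of atoms, giving 3 matches.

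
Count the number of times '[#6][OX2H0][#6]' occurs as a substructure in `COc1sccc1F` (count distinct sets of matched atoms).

[#6][OX2H0][#6] is the SMARTS for an ether: an aliphatic oxygen bridging two carbons with no H on the oxygen.
Exactly one fragment in the molecule meets all constraints, giving 1 match.

1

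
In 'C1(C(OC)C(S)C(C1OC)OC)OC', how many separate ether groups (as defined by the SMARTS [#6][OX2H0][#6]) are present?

[#6][OX2H0][#6] is the SMARTS for an ether: an aliphatic oxygen bridging two carbons with no H on the oxygen.
The molecule carries 4 separate instances of a methoxy ether (-OCH3) meeting every constraint; each maps to a distinct set of atoms, giving 4 matches.

4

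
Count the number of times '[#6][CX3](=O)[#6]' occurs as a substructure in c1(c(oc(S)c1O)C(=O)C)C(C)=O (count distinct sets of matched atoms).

[#6][CX3](=O)[#6] is the SMARTS for a ketone: a carbonyl carbon (no H) flanked by two carbons.
The molecule carries 2 separate instances of an acetyl/ketone group (-C(=O)CH3) meeting every constraint; each maps to a distinct set of atoms, giving 2 matches.

2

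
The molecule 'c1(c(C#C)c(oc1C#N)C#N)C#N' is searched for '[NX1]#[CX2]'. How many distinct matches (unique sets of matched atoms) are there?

[NX1]#[CX2] is the SMARTS for a nitrile: a nitrogen triple-bonded to a two-connected carbon.
The molecule carries 3 separate instances of a nitrile (-C#N) meeting every constraint; each maps to a distinct set of atoms, giving 3 matches.

3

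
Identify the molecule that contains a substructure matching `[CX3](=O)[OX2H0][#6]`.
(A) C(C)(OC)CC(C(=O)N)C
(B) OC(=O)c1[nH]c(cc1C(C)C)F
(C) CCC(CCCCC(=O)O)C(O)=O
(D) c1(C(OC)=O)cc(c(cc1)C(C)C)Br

[CX3](=O)[OX2H0][#6] describes a carbonyl carbon bonded to an oxygen that is itself bonded to carbon (no H on that O) (an ester).
(A) has a primary amide (-C(=O)NH2) but the carbonyl is bonded to N, not to an O-C linkage.
(B) has a carboxylic acid group (-C(=O)OH) but the singly-bonded O carries H (OX2H1, not H0).
(C) has a carboxylic acid group (-C(=O)OH) but the singly-bonded O carries H (OX2H1, not H0).
(D) contains a methyl-ester group (-C(=O)OCH3), which satisfies every atom and bond constraint.
So the answer is (D).

D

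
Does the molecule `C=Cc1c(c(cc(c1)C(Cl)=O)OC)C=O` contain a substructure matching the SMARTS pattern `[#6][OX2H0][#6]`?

Yes

The pattern [#6][OX2H0][#6] describes an aliphatic oxygen bridging two carbons with no H on the oxygen — an ether.
The molecule carries a methoxy ether (-OCH3), whose atoms satisfy every constraint of the query, so the pattern matches.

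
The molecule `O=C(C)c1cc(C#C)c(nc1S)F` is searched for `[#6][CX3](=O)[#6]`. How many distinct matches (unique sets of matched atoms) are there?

[#6][CX3](=O)[#6] is the SMARTS for a ketone: a carbonyl carbon (no H) flanked by two carbons.
Exactly one fragment in the molecule meets all constraints, giving 1 match.

1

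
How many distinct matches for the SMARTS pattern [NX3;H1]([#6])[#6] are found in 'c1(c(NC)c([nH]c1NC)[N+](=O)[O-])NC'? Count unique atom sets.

3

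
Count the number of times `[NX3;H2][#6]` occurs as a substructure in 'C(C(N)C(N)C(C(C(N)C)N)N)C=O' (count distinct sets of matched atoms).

5

[NX3;H2][#6] is the SMARTS for a primary amine: a trivalent nitrogen with two H attached to carbon.
The molecule carries 5 separate instances of a primary amino group (-NH2) meeting every constraint; each maps to a distinct set of atoms, giving 5 matches.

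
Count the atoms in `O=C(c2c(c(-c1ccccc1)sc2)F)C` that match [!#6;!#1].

3

The query [!#6;!#1] means: not carbon and not hydrogen — any heteroatom.
Check the 15 heavy atoms by environment: 1× s (aromatic) → match; 10× c (aromatic) → no; 1× F → match; 2× C → no; 1× O → match.
Summing the matching environments: 1 + 1 + 1 = 3 matching atoms.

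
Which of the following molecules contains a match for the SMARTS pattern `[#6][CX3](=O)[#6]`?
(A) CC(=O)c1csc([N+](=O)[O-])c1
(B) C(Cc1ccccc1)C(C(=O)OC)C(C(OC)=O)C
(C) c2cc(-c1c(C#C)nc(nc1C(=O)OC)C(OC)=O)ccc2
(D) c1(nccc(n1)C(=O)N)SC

[#6][CX3](=O)[#6] describes a carbonyl carbon (no H) flanked by two carbons (a ketone).
(A) contains an acetyl/ketone group (-C(=O)CH3), which satisfies every atom and bond constraint.
(B) has a methyl-ester group (-C(=O)OCH3) but one neighbour of the carbonyl carbon is O, not C.
(C) has a methyl-ester group (-C(=O)OCH3) but one neighbour of the carbonyl carbon is O, not C.
(D) has a primary amide (-C(=O)NH2) but one neighbour of the carbonyl carbon is N, not C.
So the answer is (A).

A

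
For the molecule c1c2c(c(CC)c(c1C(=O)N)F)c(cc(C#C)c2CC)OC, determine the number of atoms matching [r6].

10

The query [r6] means: r6 matches atoms in a six-membered ring.
Check the 22 heavy atoms by environment: 10× c (aromatic, in 6-ring) → match; 8× C (acyclic) → no; 2× O (acyclic) → no; 1× N (acyclic) → no; 1× F (acyclic) → no.
That gives 10 matching atoms.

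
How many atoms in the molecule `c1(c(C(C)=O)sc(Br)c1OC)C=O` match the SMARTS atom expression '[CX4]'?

2

Check the 13 heavy atoms by environment: 1× s (aromatic, X2) → no; 4× c (aromatic, X3) → no; 1× Br (X1) → no; 2× C (X3) → no; 2× O (X1) → no; 2× C (X4) → match; 1× O (X2) → no.
That gives 2 matching atoms.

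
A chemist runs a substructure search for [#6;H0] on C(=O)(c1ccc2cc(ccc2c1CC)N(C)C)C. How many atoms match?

6

The query [#6;H0] means: any carbon with no attached hydrogen.
Check the 18 heavy atoms by environment: 5× c (aromatic, H0) → match; 5× c (aromatic, H1) → no; 1× C (H2) → no; 4× C (H3) → no; 1× C (H0) → match; 1× O (H0) → no; 1× N (H0) → no.
Summing the matching environments: 5 + 1 = 6 matching atoms.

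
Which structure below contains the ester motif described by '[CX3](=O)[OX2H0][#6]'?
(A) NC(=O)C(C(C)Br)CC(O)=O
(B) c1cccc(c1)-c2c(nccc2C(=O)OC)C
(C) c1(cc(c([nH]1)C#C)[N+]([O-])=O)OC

B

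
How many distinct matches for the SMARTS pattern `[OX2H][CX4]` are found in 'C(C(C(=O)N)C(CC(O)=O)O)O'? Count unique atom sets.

[OX2H][CX4] is the SMARTS for an aliphatic alcohol: a hydroxyl oxygen bound to an sp3 (X4) carbon.
The molecule carries 2 separate instances of a hydroxyl group (-OH) meeting every constraint; each maps to a distinct set of atoms, giving 2 matches.

2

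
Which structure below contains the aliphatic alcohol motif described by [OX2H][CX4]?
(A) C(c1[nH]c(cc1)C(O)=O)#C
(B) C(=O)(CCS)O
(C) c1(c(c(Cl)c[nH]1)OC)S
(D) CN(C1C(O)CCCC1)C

D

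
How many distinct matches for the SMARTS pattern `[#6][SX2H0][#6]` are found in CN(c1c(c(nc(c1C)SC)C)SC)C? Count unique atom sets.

[#6][SX2H0][#6] is the SMARTS for a thioether: an aliphatic sulfur bridging two carbons with no H on the sulfur.
The molecule carries 2 separate instances of a methylthio ether (-SCH3) meeting every constraint; each maps to a distinct set of atoms, giving 2 matches.

2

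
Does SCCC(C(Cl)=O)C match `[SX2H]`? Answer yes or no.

The pattern [SX2H] describes an aliphatic sulfur with two connections, one being H — a thiol.
The molecule carries a thiol (-SH), whose atoms satisfy every constraint of the query, so the pattern matches.

Yes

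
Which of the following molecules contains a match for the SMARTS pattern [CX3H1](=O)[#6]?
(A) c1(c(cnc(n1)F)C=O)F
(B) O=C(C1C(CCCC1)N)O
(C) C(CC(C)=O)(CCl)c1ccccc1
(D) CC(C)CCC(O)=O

A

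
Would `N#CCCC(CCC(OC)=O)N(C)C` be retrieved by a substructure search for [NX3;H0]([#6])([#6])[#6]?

Yes

The pattern [NX3;H0]([#6])([#6])[#6] describes a trivalent nitrogen with no H, bonded to three carbons — a tertiary amine.
The molecule carries a dimethylamino group (-N(CH3)2), whose atoms satisfy every constraint of the query, so the pattern matches.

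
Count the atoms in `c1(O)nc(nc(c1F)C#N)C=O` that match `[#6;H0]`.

5

The query [#6;H0] means: any carbon with no attached hydrogen.
Check the 12 heavy atoms by environment: 2× n (aromatic, H0) → no; 4× c (aromatic, H0) → match; 1× C (H1) → no; 1× O (H0) → no; 1× F (H0) → no; 1× C (H0) → match; 1× N (H0) → no; 1× O (H1) → no.
Summing the matching environments: 4 + 1 = 5 matching atoms.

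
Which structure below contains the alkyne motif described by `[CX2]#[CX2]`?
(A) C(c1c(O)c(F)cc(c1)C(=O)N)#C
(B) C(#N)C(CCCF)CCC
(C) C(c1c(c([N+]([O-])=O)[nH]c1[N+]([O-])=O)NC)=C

[CX2]#[CX2] describes a carbon-carbon triple bond (an alkyne).
(A) contains an ethynyl group (-C#CH), which satisfies every atom and bond constraint.
(B) has a nitrile (-C#N) but the triple bond is C#N, not C#C.
(C) has a vinyl group (-CH=CH2) but the C=C is a double bond; both carbons are CX3, not CX2.
So the answer is (A).

A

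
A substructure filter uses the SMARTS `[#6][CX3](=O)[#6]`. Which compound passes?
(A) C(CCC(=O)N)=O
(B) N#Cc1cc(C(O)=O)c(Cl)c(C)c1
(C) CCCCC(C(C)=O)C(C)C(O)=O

C

[#6][CX3](=O)[#6] describes a carbonyl carbon (no H) flanked by two carbons (a ketone).
(A) has an aldehyde (-CHO) but the carbonyl carbon has H1, so it is not flanked by two carbons.
(B) has a carboxylic acid group (-C(=O)OH) but one neighbour of the carbonyl carbon is O, not C.
(C) contains an acetyl/ketone group (-C(=O)CH3), which satisfies every atom and bond constraint.
So the answer is (C).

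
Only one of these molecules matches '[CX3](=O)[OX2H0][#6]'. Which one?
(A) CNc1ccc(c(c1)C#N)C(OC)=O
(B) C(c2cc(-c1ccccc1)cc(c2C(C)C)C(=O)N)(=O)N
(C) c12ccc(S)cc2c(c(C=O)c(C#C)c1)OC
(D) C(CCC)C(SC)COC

[CX3](=O)[OX2H0][#6] describes a carbonyl carbon bonded to an oxygen that is itself bonded to carbon (no H on that O) (an ester).
(A) contains a methyl-ester group (-C(=O)OCH3), which satisfies every atom and bond constraint.
(B) has a primary amide (-C(=O)NH2) but the carbonyl is bonded to N, not to an O-C linkage.
(C) has a methoxy ether (-OCH3) but the ether oxygen is not adjacent to a C=O carbon.
(D) has a methoxy ether (-OCH3) but the ether oxygen is not adjacent to a C=O carbon.
So the answer is (A).

A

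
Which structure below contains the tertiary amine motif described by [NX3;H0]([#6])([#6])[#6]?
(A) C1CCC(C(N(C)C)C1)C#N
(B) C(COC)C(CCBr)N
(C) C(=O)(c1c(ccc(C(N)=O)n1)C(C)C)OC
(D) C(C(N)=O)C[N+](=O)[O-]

A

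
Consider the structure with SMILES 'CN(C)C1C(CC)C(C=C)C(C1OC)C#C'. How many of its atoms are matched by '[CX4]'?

Check the 16 heavy atoms by environment: 10× C (X4) → match; 2× C (X2) → no; 2× C (X3) → no; 1× O (X2) → no; 1× N (X3) → no.
That gives 10 matching atoms.

10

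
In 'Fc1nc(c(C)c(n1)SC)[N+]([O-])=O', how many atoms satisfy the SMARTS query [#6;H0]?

4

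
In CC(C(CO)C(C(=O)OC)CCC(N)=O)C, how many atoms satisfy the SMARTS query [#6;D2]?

The query [#6;D2] means: any carbon bonded to exactly two heavy atoms.
Check the 16 heavy atoms by environment: 3× C (D2) → match; 5× C (D3) → no; 3× C (D1) → no; 3× O (D1) → no; 1× O (D2) → no; 1× N (D1) → no.
That gives 3 matching atoms.

3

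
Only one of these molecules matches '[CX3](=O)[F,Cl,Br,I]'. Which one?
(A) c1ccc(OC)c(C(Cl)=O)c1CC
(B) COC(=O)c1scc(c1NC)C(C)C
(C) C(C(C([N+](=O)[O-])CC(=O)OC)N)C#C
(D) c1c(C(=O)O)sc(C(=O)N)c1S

A

[CX3](=O)[F,Cl,Br,I] describes a carbonyl carbon bonded to a halogen (an acyl halide).
(A) contains an acyl chloride (-C(=O)Cl), which satisfies every atom and bond constraint.
(B) has a methyl-ester group (-C(=O)OCH3) but the carbonyl is bonded to -O-C, not to a halogen.
(C) has a methyl-ester group (-C(=O)OCH3) but the carbonyl is bonded to -O-C, not to a halogen.
(D) has a carboxylic acid group (-C(=O)OH) but the carbonyl is bonded to -OH, not to a halogen.
So the answer is (A).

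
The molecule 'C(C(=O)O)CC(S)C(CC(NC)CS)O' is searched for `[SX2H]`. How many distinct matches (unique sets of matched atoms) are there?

[SX2H] is the SMARTS for a thiol: an aliphatic sulfur with two connections, one being H.
The molecule carries 2 separate instances of a thiol (-SH) meeting every constraint; each maps to a distinct set of atoms, giving 2 matches.

2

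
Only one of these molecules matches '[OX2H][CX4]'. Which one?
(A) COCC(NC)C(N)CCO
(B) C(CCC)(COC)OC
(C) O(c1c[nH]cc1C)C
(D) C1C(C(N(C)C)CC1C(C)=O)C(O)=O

[OX2H][CX4] describes a hydroxyl oxygen bound to an sp3 (X4) carbon (an aliphatic alcohol).
(A) contains a hydroxyl group (-OH), which satisfies every atom and bond constraint.
(B) has a methoxy ether (-OCH3) but the oxygen has H0 (ether), not H1.
(C) has a methoxy ether (-OCH3) but the oxygen has H0 (ether), not H1.
(D) has a carboxylic acid group (-C(=O)OH) but the -OH is on a CX3 carbonyl carbon, not a CX4 carbon.
So the answer is (A).

A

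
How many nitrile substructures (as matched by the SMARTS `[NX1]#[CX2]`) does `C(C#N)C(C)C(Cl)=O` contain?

1

[NX1]#[CX2] is the SMARTS for a nitrile: a nitrogen triple-bonded to a two-connected carbon.
Exactly one fragment in the molecule meets all constraints, giving 1 match.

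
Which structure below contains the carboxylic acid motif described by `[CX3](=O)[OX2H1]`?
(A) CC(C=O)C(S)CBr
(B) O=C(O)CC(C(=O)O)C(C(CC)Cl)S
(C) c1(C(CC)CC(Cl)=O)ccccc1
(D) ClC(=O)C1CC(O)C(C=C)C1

B

[CX3](=O)[OX2H1] describes an sp2 carbon double-bonded to O and single-bonded to an -OH oxygen (a carboxylic acid).
(A) has an aldehyde (-CHO) but there is no singly-bonded oxygen on the carbonyl carbon.
(B) contains a carboxylic acid group (-C(=O)OH), which satisfies every atom and bond constraint.
(C) has an acyl chloride (-C(=O)Cl) but the carbonyl is bonded to Cl, not to an -OH oxygen.
(D) has an acyl chloride (-C(=O)Cl) but the carbonyl is bonded to Cl, not to an -OH oxygen.
So the answer is (B).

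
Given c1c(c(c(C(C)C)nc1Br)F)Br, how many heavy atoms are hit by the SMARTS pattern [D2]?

2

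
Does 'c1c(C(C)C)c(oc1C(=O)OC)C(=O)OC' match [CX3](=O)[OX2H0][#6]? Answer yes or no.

The pattern [CX3](=O)[OX2H0][#6] describes a carbonyl carbon bonded to an oxygen that is itself bonded to carbon (no H on that O) — an ester.
The molecule carries a methyl-ester group (-C(=O)OCH3), whose atoms satisfy every constraint of the query, so the pattern matches.

Yes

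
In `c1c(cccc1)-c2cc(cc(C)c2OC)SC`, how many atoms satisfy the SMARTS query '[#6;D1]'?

3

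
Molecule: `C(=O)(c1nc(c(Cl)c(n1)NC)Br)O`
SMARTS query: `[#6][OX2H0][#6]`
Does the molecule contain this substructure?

No

The pattern [#6][OX2H0][#6] describes an aliphatic oxygen bridging two carbons with no H on the oxygen — an ether.
The closest candidate here is a carboxylic acid group (-C(=O)OH), but the -OH oxygen has H1; the =O is OX1, not OX2. No other fragment satisfies the full query, so there is no match.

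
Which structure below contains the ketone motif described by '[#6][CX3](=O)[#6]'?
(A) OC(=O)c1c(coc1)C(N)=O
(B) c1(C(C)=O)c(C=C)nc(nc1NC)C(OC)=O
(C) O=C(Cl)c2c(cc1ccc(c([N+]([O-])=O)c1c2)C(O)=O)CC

B

[#6][CX3](=O)[#6] describes a carbonyl carbon (no H) flanked by two carbons (a ketone).
(A) has a primary amide (-C(=O)NH2) but one neighbour of the carbonyl carbon is N, not C.
(B) contains an acetyl/ketone group (-C(=O)CH3), which satisfies every atom and bond constraint.
(C) has a carboxylic acid group (-C(=O)OH) but one neighbour of the carbonyl carbon is O, not C.
So the answer is (B).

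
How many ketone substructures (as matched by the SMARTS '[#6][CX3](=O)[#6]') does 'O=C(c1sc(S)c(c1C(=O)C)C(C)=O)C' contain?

3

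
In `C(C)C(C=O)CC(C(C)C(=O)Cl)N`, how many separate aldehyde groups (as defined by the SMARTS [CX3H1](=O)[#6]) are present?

[CX3H1](=O)[#6] is the SMARTS for an aldehyde: an sp2 carbon with one H, double-bonded to O and single-bonded to carbon.
Exactly one fragment in the molecule meets all constraints, giving 1 match.

1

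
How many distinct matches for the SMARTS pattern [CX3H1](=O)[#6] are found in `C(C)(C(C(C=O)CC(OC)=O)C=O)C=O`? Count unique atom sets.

3

[CX3H1](=O)[#6] is the SMARTS for an aldehyde: an sp2 carbon with one H, double-bonded to O and single-bonded to carbon.
The molecule carries 3 separate instances of an aldehyde (-CHO) meeting every constraint; each maps to a distinct set of atoms, giving 3 matches.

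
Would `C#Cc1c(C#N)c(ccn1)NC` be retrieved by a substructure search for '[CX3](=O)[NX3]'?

No

The pattern [CX3](=O)[NX3] describes a carbonyl carbon bonded to a trivalent nitrogen — an amide.
The closest candidate here is a nitrile (-C#N), but the nitrile N is NX1 (triple-bonded), not NX3. No other fragment satisfies the full query, so there is no match.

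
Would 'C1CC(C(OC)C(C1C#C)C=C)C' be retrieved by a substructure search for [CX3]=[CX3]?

Yes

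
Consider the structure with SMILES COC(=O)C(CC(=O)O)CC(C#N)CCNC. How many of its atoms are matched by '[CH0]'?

The query [CH0] means: aliphatic carbon with no attached hydrogen.
Check the 17 heavy atoms by environment: 4× C (H2) → no; 2× C (H1) → no; 1× N (H1) → no; 2× C (H3) → no; 3× C (H0) → match; 3× O (H0) → no; 1× O (H1) → no; 1× N (H0) → no.
That gives 3 matching atoms.

3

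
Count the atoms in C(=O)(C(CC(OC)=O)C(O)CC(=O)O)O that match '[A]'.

15

The query [A] means: A matches any aliphatic (non-aromatic) heavy atom.
Check the 15 heavy atoms by environment: 8× C → match; 7× O → match.
Summing the matching environments: 8 + 7 = 15 matching atoms.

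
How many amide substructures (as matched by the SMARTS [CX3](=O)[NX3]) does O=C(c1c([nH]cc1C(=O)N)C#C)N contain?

[CX3](=O)[NX3] is the SMARTS for an amide: a carbonyl carbon bonded to a trivalent nitrogen.
The molecule carries 2 separate instances of a primary amide (-C(=O)NH2) meeting every constraint; each maps to a distinct set of atoms, giving 2 matches.

2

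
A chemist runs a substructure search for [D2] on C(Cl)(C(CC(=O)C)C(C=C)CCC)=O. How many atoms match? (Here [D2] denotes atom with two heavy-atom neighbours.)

4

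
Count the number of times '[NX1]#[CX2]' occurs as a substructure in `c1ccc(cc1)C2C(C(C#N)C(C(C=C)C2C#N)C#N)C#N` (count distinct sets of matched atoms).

4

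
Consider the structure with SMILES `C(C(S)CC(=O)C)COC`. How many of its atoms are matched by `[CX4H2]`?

3

The query [CX4H2] means: sp3 carbon (X4) with exactly two hydrogens.
Check the 10 heavy atoms by environment: 3× C (H2, X4) → match; 1× C (H1, X4) → no; 1× C (H0, X3) → no; 1× O (H0, X1) → no; 2× C (H3, X4) → no; 1× S (H1, X2) → no; 1× O (H0, X2) → no.
That gives 3 matching atoms.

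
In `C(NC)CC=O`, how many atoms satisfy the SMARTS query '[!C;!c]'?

2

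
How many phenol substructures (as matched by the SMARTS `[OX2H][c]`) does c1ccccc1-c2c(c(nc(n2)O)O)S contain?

[OX2H][c] is the SMARTS for a phenol: a hydroxyl oxygen attached to an aromatic carbon.
The molecule carries 2 separate instances of a hydroxyl group (-OH) meeting every constraint; each maps to a distinct set of atoms, giving 2 matches.

2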